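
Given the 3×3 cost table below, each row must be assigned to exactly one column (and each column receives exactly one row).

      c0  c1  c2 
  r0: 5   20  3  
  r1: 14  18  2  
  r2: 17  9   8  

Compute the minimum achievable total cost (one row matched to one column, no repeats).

optimal assignment: row0→col0 (cost 5), row1→col2 (cost 2), row2→col1 (cost 9)
total = 5 + 2 + 9 = 16

Minimum assignment cost: 16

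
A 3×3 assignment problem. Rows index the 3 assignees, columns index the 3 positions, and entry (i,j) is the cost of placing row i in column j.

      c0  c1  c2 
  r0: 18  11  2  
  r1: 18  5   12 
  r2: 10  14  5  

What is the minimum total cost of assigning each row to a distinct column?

Minimum assignment cost: 17

optimal assignment: row0→col2 (cost 2), row1→col1 (cost 5), row2→col0 (cost 10)
total = 2 + 5 + 10 = 17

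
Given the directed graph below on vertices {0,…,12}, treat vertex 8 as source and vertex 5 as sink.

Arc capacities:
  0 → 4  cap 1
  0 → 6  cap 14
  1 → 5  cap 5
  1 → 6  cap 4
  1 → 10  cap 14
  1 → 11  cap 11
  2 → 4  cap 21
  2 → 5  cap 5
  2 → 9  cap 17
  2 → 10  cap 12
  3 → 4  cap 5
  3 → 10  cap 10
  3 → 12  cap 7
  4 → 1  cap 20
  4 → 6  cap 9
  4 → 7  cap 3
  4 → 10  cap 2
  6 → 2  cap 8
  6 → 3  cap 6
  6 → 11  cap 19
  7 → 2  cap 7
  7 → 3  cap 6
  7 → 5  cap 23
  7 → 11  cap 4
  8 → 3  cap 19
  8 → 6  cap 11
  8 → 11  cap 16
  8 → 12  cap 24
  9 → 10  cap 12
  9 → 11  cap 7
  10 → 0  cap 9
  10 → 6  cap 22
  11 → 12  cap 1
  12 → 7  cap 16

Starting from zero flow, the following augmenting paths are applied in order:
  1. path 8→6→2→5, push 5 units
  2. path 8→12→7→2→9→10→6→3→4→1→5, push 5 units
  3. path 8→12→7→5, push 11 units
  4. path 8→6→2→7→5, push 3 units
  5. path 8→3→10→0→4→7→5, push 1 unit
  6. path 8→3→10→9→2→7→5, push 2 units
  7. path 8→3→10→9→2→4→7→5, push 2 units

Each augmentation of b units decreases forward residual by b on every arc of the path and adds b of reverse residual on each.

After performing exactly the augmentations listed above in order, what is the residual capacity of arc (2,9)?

Residual capacity of (2,9): 16

after path 1 (8→6→2→5, push 5): res(2,9)=17
after path 2 (8→12→7→2→9→10→6→3→4→1→5, push 5): res(2,9)=12
after path 3 (8→12→7→5, push 11): res(2,9)=12
after path 4 (8→6→2→7→5, push 3): res(2,9)=12
after path 5 (8→3→10→0→4→7→5, push 1): res(2,9)=12
after path 6 (8→3→10→9→2→7→5, push 2): res(2,9)=14
after path 7 (8→3→10→9→2→4→7→5, push 2): res(2,9)=16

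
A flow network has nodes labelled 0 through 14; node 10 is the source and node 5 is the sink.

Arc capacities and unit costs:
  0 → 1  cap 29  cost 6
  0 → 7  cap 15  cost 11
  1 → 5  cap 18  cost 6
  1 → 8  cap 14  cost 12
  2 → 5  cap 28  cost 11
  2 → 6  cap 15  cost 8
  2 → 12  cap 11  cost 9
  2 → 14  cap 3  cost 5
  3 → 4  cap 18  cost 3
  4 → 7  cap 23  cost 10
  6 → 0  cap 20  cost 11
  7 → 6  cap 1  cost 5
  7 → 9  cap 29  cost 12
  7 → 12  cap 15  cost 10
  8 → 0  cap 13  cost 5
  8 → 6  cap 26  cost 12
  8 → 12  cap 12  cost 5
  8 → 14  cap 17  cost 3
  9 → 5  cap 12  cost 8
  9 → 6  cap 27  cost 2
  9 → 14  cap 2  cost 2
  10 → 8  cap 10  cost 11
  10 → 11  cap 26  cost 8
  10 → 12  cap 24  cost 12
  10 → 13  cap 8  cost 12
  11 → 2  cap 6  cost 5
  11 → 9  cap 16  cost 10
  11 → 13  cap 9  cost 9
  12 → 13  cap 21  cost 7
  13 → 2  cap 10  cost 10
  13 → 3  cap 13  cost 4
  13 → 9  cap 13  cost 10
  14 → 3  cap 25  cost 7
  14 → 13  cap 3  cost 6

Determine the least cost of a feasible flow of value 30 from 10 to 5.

shortest-cost path #1: 10→11→2→5 push 6 @ unit cost 24 (adds 144)
shortest-cost path #2: 10→11→9→5 push 12 @ unit cost 26 (adds 312)
shortest-cost path #3: 10→8→0→1→5 push 10 @ unit cost 28 (adds 280)
shortest-cost path #4: 10→13→2→5 push 2 @ unit cost 33 (adds 66)
total cost = 802

Minimum cost for 30 units: 802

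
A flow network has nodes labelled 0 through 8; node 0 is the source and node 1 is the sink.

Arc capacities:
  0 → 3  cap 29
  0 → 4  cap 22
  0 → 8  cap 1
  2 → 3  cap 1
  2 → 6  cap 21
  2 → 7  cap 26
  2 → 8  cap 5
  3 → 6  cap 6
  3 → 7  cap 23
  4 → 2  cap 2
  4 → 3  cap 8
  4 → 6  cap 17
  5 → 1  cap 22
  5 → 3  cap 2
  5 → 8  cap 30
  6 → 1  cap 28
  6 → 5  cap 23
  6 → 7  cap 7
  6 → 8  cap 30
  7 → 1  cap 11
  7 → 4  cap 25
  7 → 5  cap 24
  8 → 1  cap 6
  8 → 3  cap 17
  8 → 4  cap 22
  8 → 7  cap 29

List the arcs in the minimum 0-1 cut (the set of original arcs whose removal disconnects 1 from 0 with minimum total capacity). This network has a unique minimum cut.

augment #1: 0→8→1 push 1
augment #2: 0→3→6→1 push 6
augment #3: 0→3→7→1 push 11
augment #4: 0→4→6→1 push 17
augment #5: 0→3→7→5→1 push 12
augment #6: 0→4→2→6→1 push 2
max flow = 49; residual-reachable set from 0 gives S-side
cut edges (S→T): {(0,8), (3,6), (3,7), (4,2), (4,6)} total cap 49

Min-cut arcs: {(0,8), (3,6), (3,7), (4,2), (4,6)} (total capacity 49)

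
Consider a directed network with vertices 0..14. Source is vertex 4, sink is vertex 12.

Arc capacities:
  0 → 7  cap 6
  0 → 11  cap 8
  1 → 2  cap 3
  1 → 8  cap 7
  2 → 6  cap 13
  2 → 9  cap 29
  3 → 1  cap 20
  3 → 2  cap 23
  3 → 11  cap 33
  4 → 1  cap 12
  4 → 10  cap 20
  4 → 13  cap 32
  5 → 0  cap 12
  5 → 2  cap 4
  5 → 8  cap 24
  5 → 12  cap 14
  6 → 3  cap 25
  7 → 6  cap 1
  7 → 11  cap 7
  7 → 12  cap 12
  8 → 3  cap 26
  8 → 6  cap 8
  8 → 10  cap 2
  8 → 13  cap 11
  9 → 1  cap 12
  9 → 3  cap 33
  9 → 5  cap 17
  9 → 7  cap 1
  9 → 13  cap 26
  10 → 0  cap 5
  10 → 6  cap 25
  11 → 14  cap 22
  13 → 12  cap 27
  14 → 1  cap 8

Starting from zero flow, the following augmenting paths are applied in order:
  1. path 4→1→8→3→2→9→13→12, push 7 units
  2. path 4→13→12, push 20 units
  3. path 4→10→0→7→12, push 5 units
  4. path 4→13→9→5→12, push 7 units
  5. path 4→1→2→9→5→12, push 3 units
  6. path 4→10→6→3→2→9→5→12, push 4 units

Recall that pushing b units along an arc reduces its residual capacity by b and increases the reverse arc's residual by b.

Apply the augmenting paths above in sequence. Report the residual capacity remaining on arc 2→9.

Residual capacity of (2,9): 15

after path 1 (4→1→8→3→2→9→13→12, push 7): res(2,9)=22
after path 2 (4→13→12, push 20): res(2,9)=22
after path 3 (4→10→0→7→12, push 5): res(2,9)=22
after path 4 (4→13→9→5→12, push 7): res(2,9)=22
after path 5 (4→1→2→9→5→12, push 3): res(2,9)=19
after path 6 (4→10→6→3→2→9→5→12, push 4): res(2,9)=15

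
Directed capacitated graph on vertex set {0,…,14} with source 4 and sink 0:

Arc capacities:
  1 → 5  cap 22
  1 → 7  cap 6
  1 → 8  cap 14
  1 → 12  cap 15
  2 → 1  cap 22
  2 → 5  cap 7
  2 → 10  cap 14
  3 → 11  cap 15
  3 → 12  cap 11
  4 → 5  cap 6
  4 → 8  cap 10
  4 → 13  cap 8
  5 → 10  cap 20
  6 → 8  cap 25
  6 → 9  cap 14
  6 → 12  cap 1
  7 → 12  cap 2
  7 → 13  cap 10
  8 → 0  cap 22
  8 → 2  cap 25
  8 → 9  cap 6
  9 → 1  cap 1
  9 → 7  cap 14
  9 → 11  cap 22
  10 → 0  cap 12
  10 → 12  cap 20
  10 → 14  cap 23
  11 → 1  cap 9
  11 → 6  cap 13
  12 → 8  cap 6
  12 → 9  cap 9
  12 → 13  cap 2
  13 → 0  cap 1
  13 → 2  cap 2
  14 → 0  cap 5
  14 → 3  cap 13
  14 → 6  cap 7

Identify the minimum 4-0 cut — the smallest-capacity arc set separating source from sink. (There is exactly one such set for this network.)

augment #1: 4→8→0 push 10
augment #2: 4→13→0 push 1
augment #3: 4→5→10→0 push 6
augment #4: 4→13→2→10→0 push 2
max flow = 19; residual-reachable set from 4 gives S-side
cut edges (S→T): {(4,5), (4,8), (13,0), (13,2)} total cap 19

Min-cut arcs: {(4,5), (4,8), (13,0), (13,2)} (total capacity 19)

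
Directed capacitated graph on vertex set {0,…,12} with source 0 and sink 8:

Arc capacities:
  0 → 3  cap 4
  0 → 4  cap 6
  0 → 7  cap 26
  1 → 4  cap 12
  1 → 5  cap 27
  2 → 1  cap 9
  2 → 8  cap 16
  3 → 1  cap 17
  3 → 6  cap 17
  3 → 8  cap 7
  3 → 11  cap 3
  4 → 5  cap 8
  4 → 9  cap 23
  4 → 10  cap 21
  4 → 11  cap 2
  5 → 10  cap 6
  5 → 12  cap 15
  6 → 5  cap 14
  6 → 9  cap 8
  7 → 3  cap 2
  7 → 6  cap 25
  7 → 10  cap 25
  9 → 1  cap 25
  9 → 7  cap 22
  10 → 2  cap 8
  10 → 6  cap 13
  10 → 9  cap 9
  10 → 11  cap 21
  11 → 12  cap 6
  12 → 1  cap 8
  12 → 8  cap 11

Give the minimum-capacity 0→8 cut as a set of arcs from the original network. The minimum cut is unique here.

Min-cut arcs: {(0,3), (7,3), (10,2), (12,8)} (total capacity 25)

augment #1: 0→3→8 push 4
augment #2: 0→7→3→8 push 2
augment #3: 0→4→5→12→8 push 6
augment #4: 0→7→10→2→8 push 8
augment #5: 0→7→6→5→12→8 push 5
max flow = 25; residual-reachable set from 0 gives S-side
cut edges (S→T): {(0,3), (7,3), (10,2), (12,8)} total cap 25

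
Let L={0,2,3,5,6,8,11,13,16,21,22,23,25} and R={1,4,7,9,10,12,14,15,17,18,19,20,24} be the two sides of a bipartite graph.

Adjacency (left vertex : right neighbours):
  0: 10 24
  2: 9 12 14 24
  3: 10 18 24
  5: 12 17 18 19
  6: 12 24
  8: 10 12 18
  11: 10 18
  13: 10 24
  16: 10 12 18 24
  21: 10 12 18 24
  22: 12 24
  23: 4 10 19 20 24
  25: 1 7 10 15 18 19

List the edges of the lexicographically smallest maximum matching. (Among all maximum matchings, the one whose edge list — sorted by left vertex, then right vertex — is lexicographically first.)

|M| = 8 (so the lex-smallest maximum matching has 8 edges)
process left vertices in ascending order; for each, take the smallest-labelled available neighbour that still permits 8 edges overall, or leave it unmatched if none does
lex-smallest matching: {0-10, 2-9, 3-18, 5-17, 6-12, 13-24, 23-4, 25-1}

Lex-smallest maximum matching: {(0,10), (2,9), (3,18), (5,17), (6,12), (13,24), (23,4), (25,1)}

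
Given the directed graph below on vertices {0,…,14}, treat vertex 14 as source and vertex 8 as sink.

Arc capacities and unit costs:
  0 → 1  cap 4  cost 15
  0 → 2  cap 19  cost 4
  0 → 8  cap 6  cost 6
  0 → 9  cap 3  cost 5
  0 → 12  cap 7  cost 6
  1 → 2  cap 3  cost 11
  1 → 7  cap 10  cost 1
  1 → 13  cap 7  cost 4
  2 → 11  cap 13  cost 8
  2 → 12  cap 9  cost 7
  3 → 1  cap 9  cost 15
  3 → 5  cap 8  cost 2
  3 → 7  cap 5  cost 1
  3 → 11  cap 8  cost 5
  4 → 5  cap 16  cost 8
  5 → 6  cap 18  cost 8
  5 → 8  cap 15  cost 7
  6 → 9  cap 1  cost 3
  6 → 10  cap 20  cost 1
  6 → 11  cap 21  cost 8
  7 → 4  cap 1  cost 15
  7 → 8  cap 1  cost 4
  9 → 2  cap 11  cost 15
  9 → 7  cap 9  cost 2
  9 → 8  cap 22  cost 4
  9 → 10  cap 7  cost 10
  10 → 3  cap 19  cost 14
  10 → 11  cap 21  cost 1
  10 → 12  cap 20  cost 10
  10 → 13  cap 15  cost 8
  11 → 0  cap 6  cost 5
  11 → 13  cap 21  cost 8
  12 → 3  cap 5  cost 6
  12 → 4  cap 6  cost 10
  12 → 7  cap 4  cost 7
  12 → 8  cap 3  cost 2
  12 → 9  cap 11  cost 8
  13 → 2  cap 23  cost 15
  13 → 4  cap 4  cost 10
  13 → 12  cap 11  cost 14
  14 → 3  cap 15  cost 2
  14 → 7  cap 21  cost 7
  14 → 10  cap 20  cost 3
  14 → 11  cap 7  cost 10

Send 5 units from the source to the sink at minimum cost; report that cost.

shortest-cost path #1: 14→3→7→8 push 1 @ unit cost 7 (adds 7)
shortest-cost path #2: 14→3→5→8 push 4 @ unit cost 11 (adds 44)
total cost = 51

Minimum cost for 5 units: 51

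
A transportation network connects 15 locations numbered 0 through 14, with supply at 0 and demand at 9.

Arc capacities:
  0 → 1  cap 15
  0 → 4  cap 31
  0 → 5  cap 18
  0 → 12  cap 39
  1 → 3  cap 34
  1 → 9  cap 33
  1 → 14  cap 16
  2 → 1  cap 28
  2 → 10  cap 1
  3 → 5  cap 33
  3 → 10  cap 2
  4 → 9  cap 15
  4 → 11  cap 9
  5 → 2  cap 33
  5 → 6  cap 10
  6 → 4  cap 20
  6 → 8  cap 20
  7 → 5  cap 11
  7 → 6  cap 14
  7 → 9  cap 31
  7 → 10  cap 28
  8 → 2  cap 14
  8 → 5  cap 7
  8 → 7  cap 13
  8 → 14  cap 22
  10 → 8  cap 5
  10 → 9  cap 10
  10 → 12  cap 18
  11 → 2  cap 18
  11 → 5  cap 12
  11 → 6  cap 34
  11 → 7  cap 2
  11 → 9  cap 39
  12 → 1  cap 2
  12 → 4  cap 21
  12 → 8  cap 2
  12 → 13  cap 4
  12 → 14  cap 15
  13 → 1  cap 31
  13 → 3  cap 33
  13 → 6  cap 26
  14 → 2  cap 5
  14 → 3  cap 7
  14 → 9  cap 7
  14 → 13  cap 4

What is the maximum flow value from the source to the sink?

Maximum flow value: 80

augment #1: 0→1→9 bottleneck 15, total now 15
augment #2: 0→4→9 bottleneck 15, total now 30
augment #3: 0→4→11→9 bottleneck 9, total now 39
augment #4: 0→12→1→9 bottleneck 2, total now 41
augment #5: 0→12→14→9 bottleneck 7, total now 48
augment #6: 0→5→2→1→9 bottleneck 16, total now 64
augment #7: 0→5→2→10→9 bottleneck 1, total now 65
augment #8: 0→12→8→7→9 bottleneck 2, total now 67
augment #9: 0→5→6→8→7→9 bottleneck 1, total now 68
augment #10: 0→12→13→3→10→9 bottleneck 2, total now 70
augment #11: 0→12→13→6→8→7→9 bottleneck 2, total now 72
augment #12: 0→12→14→13→6→8→7→9 bottleneck 4, total now 76
augment #13: 0→12→14→2→5→6→8→7→9 bottleneck 4, total now 80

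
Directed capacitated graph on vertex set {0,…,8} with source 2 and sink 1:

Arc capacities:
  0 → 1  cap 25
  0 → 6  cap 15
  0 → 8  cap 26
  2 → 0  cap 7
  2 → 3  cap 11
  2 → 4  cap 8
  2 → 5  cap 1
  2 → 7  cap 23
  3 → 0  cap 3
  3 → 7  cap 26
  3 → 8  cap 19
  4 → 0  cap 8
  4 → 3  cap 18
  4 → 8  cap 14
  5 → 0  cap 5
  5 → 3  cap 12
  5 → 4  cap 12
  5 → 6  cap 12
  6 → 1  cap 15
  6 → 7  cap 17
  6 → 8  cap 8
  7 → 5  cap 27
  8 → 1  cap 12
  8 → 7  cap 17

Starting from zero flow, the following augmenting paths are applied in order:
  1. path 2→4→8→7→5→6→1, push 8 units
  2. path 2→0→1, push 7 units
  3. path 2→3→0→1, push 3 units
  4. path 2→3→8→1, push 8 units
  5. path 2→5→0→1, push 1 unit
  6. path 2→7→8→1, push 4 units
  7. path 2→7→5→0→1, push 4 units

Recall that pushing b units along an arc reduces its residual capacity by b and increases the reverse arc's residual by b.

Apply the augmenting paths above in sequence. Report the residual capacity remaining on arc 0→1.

Residual capacity of (0,1): 10

after path 1 (2→4→8→7→5→6→1, push 8): res(0,1)=25
after path 2 (2→0→1, push 7): res(0,1)=18
after path 3 (2→3→0→1, push 3): res(0,1)=15
after path 4 (2→3→8→1, push 8): res(0,1)=15
after path 5 (2→5→0→1, push 1): res(0,1)=14
after path 6 (2→7→8→1, push 4): res(0,1)=14
after path 7 (2→7→5→0→1, push 4): res(0,1)=10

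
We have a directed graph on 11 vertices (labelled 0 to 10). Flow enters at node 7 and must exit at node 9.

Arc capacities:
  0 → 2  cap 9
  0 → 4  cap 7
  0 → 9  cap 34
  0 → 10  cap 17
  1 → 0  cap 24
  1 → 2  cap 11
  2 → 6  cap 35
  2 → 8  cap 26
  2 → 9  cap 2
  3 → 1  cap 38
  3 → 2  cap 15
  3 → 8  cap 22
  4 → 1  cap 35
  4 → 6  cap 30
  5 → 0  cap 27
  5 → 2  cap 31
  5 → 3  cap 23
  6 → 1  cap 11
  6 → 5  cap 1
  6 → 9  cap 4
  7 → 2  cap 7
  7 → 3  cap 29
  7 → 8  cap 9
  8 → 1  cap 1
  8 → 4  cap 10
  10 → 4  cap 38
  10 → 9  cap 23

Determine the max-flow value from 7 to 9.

Maximum flow value: 31

augment #1: 7→2→9 bottleneck 2, total now 2
augment #2: 7→2→6→9 bottleneck 4, total now 6
augment #3: 7→3→1→0→9 bottleneck 24, total now 30
augment #4: 7→2→6→5→0→9 bottleneck 1, total now 31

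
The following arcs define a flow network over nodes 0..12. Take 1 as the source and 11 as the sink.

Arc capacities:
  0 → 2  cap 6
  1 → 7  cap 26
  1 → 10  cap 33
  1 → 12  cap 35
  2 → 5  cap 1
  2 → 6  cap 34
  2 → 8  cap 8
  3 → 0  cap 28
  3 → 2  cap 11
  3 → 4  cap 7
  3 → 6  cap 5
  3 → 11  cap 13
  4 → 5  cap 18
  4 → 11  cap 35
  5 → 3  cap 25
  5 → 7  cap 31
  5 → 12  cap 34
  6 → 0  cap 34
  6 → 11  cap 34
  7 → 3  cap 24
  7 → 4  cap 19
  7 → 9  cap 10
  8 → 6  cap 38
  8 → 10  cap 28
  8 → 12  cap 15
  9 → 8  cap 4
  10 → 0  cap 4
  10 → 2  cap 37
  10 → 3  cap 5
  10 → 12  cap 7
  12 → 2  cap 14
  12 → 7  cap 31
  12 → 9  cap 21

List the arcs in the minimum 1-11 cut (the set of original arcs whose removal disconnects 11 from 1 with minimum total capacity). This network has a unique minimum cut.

augment #1: 1→7→3→11 push 13
augment #2: 1→7→4→11 push 13
augment #3: 1→10→2→6→11 push 33
augment #4: 1→12→2→6→11 push 1
augment #5: 1→12→7→4→11 push 6
augment #6: 1→12→7→3→4→11 push 7
max flow = 73; residual-reachable set from 1 gives S-side
cut edges (S→T): {(3,4), (3,11), (6,11), (7,4)} total cap 73

Min-cut arcs: {(3,4), (3,11), (6,11), (7,4)} (total capacity 73)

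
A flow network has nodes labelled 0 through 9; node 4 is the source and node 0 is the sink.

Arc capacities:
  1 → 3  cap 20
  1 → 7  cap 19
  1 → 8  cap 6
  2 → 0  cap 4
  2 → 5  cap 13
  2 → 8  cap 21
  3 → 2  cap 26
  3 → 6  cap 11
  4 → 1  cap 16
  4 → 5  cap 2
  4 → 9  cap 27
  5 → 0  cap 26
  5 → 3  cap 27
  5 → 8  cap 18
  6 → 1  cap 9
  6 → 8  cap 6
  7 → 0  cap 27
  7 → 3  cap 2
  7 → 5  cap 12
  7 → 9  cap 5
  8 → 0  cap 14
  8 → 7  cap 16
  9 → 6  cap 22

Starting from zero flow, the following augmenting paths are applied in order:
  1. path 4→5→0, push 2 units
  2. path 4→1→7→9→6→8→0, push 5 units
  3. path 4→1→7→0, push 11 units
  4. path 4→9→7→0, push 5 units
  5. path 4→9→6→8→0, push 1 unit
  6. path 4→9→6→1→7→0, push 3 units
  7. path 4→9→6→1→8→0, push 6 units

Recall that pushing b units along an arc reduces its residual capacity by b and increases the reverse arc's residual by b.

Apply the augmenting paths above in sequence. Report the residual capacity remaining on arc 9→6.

Residual capacity of (9,6): 7

after path 1 (4→5→0, push 2): res(9,6)=22
after path 2 (4→1→7→9→6→8→0, push 5): res(9,6)=17
after path 3 (4→1→7→0, push 11): res(9,6)=17
after path 4 (4→9→7→0, push 5): res(9,6)=17
after path 5 (4→9→6→8→0, push 1): res(9,6)=16
after path 6 (4→9→6→1→7→0, push 3): res(9,6)=13
after path 7 (4→9→6→1→8→0, push 6): res(9,6)=7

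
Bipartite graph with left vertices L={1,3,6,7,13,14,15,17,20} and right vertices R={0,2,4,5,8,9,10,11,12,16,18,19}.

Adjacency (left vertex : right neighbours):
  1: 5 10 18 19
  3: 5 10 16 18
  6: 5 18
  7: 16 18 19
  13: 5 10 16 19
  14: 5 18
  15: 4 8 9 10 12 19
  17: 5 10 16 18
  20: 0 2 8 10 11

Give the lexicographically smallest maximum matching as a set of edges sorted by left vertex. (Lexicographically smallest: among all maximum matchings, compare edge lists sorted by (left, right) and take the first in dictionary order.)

Lex-smallest maximum matching: {(1,5), (3,10), (6,18), (7,16), (13,19), (15,4), (20,0)}

|M| = 7 (so the lex-smallest maximum matching has 7 edges)
process left vertices in ascending order; for each, take the smallest-labelled available neighbour that still permits 7 edges overall, or leave it unmatched if none does
lex-smallest matching: {1-5, 3-10, 6-18, 7-16, 13-19, 15-4, 20-0}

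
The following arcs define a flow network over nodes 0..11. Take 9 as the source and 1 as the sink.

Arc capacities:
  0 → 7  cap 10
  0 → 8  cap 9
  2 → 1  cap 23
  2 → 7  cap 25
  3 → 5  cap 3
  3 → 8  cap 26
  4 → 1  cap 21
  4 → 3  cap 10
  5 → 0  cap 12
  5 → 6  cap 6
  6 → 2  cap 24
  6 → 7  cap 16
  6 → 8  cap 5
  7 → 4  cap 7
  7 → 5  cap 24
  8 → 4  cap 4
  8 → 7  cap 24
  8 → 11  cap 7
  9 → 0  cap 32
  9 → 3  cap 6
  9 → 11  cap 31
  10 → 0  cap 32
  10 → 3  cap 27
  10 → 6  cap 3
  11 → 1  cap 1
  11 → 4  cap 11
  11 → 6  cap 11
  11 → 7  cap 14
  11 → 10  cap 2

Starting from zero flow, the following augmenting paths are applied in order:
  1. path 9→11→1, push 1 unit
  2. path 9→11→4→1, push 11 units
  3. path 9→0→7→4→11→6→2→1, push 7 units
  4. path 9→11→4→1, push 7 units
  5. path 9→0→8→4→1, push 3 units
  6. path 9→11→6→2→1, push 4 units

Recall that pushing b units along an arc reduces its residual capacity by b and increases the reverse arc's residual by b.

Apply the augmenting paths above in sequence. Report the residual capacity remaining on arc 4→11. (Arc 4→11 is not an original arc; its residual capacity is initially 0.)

after path 1 (9→11→1, push 1): res(4,11)=0
after path 2 (9→11→4→1, push 11): res(4,11)=11
after path 3 (9→0→7→4→11→6→2→1, push 7): res(4,11)=4
after path 4 (9→11→4→1, push 7): res(4,11)=11
after path 5 (9→0→8→4→1, push 3): res(4,11)=11
after path 6 (9→11→6→2→1, push 4): res(4,11)=11

Residual capacity of (4,11): 11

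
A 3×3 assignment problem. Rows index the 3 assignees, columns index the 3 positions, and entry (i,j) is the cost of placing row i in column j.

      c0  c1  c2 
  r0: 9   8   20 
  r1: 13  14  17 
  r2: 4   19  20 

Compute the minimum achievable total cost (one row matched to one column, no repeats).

Minimum assignment cost: 29

optimal assignment: row0→col1 (cost 8), row1→col2 (cost 17), row2→col0 (cost 4)
total = 8 + 17 + 4 = 29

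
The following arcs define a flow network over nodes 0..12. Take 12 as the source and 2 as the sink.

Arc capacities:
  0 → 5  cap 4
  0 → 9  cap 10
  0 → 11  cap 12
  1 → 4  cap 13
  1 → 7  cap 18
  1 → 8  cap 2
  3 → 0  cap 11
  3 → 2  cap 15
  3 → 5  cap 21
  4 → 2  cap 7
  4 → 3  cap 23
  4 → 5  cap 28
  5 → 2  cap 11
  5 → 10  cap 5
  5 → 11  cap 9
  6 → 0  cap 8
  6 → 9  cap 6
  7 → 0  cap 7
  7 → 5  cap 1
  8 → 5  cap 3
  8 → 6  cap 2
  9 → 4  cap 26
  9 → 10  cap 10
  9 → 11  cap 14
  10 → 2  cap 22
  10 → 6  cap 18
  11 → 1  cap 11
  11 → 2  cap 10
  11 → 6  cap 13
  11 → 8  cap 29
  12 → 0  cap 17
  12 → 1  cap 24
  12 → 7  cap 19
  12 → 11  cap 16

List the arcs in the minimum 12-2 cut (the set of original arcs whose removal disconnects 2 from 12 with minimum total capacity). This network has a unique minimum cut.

augment #1: 12→11→2 push 10
augment #2: 12→0→5→2 push 4
augment #3: 12→1→4→2 push 7
augment #4: 12→7→5→2 push 1
augment #5: 12→0→9→10→2 push 10
augment #6: 12→1→4→3→2 push 6
augment #7: 12→1→8→5→2 push 2
augment #8: 12→11→8→5→2 push 1
augment #9: 12→11→6→9→4→3→2 push 5
augment #10: 12→0→11→6→9→4→3→2 push 1
max flow = 47; residual-reachable set from 12 gives S-side
cut edges (S→T): {(0,5), (0,9), (1,4), (6,9), (7,5), (8,5), (11,2)} total cap 47

Min-cut arcs: {(0,5), (0,9), (1,4), (6,9), (7,5), (8,5), (11,2)} (total capacity 47)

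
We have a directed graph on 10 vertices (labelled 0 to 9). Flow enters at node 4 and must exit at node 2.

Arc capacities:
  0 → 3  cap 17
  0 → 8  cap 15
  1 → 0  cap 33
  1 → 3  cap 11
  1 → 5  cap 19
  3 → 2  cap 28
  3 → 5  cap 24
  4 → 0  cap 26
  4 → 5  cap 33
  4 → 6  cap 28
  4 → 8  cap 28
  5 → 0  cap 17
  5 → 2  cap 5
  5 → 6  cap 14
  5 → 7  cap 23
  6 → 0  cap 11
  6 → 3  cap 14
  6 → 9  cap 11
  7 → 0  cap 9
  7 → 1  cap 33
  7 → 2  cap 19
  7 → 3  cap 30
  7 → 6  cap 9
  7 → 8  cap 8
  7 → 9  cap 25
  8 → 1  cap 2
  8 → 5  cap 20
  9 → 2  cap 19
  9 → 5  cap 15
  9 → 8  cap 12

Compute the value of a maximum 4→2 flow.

augment #1: 4→5→2 bottleneck 5, total now 5
augment #2: 4→0→3→2 bottleneck 17, total now 22
augment #3: 4→5→7→2 bottleneck 19, total now 41
augment #4: 4→6→3→2 bottleneck 11, total now 52
augment #5: 4→6→9→2 bottleneck 11, total now 63
augment #6: 4→5→7→9→2 bottleneck 4, total now 67

Maximum flow value: 67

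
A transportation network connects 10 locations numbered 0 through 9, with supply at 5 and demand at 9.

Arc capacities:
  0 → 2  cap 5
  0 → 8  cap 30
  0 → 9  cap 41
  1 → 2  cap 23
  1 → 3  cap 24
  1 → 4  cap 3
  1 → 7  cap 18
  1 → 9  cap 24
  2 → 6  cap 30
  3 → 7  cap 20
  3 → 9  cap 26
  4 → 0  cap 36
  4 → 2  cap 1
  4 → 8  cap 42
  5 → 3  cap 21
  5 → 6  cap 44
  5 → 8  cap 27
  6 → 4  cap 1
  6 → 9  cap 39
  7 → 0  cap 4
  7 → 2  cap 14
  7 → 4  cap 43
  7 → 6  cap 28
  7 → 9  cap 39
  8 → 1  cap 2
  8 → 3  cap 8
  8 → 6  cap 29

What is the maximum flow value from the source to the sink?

augment #1: 5→3→9 bottleneck 21, total now 21
augment #2: 5→6→9 bottleneck 39, total now 60
augment #3: 5→8→1→9 bottleneck 2, total now 62
augment #4: 5→8→3→9 bottleneck 5, total now 67
augment #5: 5→6→4→0→9 bottleneck 1, total now 68
augment #6: 5→8→3→7→9 bottleneck 3, total now 71

Maximum flow value: 71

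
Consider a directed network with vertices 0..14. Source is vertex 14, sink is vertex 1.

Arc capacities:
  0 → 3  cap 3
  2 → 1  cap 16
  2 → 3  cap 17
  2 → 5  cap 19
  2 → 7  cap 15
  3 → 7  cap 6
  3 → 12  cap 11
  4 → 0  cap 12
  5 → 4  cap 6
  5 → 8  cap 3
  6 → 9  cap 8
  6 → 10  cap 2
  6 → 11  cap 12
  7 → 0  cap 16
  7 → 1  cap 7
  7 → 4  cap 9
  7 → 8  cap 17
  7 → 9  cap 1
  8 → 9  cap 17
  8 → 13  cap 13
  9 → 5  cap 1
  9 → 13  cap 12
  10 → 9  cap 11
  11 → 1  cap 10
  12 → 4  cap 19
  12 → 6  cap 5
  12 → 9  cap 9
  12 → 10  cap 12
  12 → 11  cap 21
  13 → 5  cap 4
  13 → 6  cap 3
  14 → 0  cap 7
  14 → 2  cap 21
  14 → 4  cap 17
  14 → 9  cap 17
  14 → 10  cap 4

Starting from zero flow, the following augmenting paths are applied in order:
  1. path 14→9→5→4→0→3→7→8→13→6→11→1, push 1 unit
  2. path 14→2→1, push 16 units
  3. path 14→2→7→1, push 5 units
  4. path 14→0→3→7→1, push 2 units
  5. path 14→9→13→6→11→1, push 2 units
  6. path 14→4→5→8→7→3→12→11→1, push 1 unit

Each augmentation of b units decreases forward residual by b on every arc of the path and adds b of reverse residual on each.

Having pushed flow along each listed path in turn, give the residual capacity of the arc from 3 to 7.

after path 1 (14→9→5→4→0→3→7→8→13→6→11→1, push 1): res(3,7)=5
after path 2 (14→2→1, push 16): res(3,7)=5
after path 3 (14→2→7→1, push 5): res(3,7)=5
after path 4 (14→0→3→7→1, push 2): res(3,7)=3
after path 5 (14→9→13→6→11→1, push 2): res(3,7)=3
after path 6 (14→4→5→8→7→3→12→11→1, push 1): res(3,7)=4

Residual capacity of (3,7): 4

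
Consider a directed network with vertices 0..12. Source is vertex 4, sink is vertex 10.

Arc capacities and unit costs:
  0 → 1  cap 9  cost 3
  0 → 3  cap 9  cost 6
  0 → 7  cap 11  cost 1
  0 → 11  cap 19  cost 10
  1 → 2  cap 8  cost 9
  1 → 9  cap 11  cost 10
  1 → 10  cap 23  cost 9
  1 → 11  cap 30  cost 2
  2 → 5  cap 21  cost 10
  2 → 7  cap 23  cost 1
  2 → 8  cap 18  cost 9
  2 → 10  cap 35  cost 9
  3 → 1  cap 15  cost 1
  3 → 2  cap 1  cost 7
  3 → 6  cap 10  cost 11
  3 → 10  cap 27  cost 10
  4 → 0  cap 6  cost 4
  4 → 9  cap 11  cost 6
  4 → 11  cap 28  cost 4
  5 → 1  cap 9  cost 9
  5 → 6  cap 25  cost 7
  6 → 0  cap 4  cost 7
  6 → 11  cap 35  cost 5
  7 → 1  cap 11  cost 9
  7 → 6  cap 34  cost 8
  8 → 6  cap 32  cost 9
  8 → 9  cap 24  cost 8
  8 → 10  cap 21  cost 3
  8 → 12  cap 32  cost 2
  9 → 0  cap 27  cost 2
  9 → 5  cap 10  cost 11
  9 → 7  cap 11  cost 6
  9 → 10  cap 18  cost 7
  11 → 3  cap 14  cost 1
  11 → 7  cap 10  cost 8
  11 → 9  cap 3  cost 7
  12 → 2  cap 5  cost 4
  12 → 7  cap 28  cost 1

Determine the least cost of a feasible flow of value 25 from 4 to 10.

shortest-cost path #1: 4→9→10 push 11 @ unit cost 13 (adds 143)
shortest-cost path #2: 4→11→3→10 push 14 @ unit cost 15 (adds 210)
total cost = 353

Minimum cost for 25 units: 353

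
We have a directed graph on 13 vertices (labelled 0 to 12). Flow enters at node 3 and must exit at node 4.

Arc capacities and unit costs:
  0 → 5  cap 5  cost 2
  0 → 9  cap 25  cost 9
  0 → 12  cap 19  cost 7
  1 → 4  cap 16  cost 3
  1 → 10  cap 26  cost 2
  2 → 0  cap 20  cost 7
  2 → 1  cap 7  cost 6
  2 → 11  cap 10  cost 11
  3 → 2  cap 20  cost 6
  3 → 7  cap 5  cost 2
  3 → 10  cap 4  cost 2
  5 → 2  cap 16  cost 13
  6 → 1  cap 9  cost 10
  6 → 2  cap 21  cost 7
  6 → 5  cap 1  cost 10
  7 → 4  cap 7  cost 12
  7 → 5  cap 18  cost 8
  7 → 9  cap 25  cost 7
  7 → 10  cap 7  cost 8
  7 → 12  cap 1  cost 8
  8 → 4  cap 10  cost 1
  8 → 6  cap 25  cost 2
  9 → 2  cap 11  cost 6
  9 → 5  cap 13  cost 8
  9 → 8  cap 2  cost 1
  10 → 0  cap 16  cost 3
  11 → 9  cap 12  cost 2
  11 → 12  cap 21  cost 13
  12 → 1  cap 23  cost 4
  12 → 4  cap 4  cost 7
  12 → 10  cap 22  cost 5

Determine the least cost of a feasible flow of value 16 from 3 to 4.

Minimum cost for 16 units: 245

shortest-cost path #1: 3→7→9→8→4 push 2 @ unit cost 11 (adds 22)
shortest-cost path #2: 3→7→4 push 3 @ unit cost 14 (adds 42)
shortest-cost path #3: 3→2→1→4 push 7 @ unit cost 15 (adds 105)
shortest-cost path #4: 3→10→0→12→4 push 4 @ unit cost 19 (adds 76)
total cost = 245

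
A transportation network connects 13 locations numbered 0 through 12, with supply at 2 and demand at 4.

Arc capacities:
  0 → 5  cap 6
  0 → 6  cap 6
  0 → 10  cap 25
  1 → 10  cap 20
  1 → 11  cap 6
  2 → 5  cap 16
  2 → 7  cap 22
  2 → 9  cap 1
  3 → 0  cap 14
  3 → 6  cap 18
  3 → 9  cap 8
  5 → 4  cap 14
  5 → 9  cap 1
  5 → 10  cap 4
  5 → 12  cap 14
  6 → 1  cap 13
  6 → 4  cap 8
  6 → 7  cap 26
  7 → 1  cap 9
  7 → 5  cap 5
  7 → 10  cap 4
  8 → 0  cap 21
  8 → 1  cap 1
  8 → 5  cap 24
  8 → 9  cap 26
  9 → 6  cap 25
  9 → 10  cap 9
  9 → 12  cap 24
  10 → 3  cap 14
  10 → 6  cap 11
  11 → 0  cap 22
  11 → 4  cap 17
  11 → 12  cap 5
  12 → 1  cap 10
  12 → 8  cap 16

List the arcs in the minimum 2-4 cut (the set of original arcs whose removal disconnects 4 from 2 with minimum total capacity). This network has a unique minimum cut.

Min-cut arcs: {(1,11), (5,4), (6,4)} (total capacity 28)

augment #1: 2→5→4 push 14
augment #2: 2→9→6→4 push 1
augment #3: 2→5→9→6→4 push 1
augment #4: 2→5→10→6→4 push 1
augment #5: 2→7→1→11→4 push 6
augment #6: 2→7→10→6→4 push 4
augment #7: 2→7→1→10→6→4 push 1
max flow = 28; residual-reachable set from 2 gives S-side
cut edges (S→T): {(1,11), (5,4), (6,4)} total cap 28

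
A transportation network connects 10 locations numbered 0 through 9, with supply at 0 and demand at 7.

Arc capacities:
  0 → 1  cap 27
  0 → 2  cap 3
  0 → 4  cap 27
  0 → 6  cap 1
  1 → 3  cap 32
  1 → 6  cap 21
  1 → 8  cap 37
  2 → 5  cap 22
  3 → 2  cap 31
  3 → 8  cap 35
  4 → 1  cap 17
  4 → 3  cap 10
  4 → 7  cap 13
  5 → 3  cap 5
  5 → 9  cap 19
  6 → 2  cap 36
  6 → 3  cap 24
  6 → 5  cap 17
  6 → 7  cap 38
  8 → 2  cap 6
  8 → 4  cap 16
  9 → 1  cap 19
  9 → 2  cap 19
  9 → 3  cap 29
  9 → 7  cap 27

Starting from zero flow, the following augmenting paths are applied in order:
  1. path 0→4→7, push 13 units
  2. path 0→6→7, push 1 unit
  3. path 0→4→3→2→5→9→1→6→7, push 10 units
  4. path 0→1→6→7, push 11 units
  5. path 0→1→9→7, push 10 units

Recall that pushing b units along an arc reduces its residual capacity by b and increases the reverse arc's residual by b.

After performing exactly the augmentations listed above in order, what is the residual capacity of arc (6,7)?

Residual capacity of (6,7): 16

after path 1 (0→4→7, push 13): res(6,7)=38
after path 2 (0→6→7, push 1): res(6,7)=37
after path 3 (0→4→3→2→5→9→1→6→7, push 10): res(6,7)=27
after path 4 (0→1→6→7, push 11): res(6,7)=16
after path 5 (0→1→9→7, push 10): res(6,7)=16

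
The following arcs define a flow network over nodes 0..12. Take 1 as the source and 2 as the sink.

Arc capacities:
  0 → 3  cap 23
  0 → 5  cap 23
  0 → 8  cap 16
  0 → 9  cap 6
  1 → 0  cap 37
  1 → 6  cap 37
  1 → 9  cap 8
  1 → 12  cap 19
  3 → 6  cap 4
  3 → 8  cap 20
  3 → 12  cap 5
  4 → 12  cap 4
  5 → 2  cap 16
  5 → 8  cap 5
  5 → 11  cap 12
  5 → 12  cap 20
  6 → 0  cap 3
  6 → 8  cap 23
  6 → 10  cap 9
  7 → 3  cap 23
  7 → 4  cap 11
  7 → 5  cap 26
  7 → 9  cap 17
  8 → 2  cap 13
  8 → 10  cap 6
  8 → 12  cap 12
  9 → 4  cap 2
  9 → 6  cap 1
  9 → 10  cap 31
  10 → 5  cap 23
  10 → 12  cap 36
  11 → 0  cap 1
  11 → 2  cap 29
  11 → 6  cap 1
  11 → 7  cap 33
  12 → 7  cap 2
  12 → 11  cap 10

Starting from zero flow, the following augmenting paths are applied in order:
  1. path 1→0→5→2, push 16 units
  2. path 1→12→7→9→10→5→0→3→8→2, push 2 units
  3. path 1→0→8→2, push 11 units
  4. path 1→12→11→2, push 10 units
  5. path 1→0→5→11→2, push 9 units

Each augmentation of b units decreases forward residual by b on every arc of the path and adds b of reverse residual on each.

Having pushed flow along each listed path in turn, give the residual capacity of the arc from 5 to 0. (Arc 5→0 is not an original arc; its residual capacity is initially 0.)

Residual capacity of (5,0): 23

after path 1 (1→0→5→2, push 16): res(5,0)=16
after path 2 (1→12→7→9→10→5→0→3→8→2, push 2): res(5,0)=14
after path 3 (1→0→8→2, push 11): res(5,0)=14
after path 4 (1→12→11→2, push 10): res(5,0)=14
after path 5 (1→0→5→11→2, push 9): res(5,0)=23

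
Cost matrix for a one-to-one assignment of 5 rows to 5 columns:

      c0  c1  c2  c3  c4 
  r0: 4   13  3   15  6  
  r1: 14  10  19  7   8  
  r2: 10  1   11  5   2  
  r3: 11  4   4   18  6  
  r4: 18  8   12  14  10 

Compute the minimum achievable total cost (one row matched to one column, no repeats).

Minimum assignment cost: 25

optimal assignment: row0→col0 (cost 4), row1→col3 (cost 7), row2→col4 (cost 2), row3→col2 (cost 4), row4→col1 (cost 8)
total = 4 + 7 + 2 + 4 + 8 = 25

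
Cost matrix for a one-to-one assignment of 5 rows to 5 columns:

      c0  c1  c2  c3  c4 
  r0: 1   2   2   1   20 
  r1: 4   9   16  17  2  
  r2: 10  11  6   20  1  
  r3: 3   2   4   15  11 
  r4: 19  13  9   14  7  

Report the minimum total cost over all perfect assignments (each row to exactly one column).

Minimum assignment cost: 17

optimal assignment: row0→col3 (cost 1), row1→col0 (cost 4), row2→col4 (cost 1), row3→col1 (cost 2), row4→col2 (cost 9)
total = 1 + 4 + 1 + 2 + 9 = 17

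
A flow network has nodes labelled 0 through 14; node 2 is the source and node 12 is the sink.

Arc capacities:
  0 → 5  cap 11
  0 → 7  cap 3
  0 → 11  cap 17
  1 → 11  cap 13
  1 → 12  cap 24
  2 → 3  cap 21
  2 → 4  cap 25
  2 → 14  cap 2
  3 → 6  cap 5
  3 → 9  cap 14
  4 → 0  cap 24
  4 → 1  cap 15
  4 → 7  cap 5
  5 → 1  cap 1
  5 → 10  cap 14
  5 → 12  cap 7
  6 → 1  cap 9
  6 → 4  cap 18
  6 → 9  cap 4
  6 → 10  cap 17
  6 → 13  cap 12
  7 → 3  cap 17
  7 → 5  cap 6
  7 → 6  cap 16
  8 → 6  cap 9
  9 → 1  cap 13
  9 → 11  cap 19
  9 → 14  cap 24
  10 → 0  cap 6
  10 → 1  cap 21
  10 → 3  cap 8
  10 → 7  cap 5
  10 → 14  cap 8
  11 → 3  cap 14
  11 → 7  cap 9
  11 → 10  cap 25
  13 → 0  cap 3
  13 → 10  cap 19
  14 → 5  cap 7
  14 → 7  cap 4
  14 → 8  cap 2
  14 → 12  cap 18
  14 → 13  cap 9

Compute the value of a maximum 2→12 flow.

Maximum flow value: 46

augment #1: 2→14→12 bottleneck 2, total now 2
augment #2: 2→4→1→12 bottleneck 15, total now 17
augment #3: 2→3→6→1→12 bottleneck 5, total now 22
augment #4: 2→3→9→1→12 bottleneck 4, total now 26
augment #5: 2→3→9→14→12 bottleneck 10, total now 36
augment #6: 2→4→0→5→12 bottleneck 7, total now 43
augment #7: 2→4→0→5→10→14→12 bottleneck 3, total now 46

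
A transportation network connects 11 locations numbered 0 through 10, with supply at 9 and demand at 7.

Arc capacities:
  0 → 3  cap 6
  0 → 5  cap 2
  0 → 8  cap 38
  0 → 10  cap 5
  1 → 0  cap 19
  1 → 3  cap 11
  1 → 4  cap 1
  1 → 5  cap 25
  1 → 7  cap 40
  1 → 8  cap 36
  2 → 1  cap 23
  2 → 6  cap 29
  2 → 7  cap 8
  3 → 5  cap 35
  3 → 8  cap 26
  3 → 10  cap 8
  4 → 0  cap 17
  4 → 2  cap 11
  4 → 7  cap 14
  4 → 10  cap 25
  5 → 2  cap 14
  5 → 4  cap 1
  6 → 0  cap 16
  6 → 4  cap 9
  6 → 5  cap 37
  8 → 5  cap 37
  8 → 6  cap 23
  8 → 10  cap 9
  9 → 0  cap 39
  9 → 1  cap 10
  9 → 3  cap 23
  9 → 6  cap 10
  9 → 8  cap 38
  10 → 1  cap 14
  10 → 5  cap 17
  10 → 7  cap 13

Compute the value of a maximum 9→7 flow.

augment #1: 9→1→7 bottleneck 10, total now 10
augment #2: 9→0→10→7 bottleneck 5, total now 15
augment #3: 9→3→10→7 bottleneck 8, total now 23
augment #4: 9→6→4→7 bottleneck 9, total now 32
augment #5: 9→0→5→2→7 bottleneck 2, total now 34
augment #6: 9→3→5→2→7 bottleneck 6, total now 40
augment #7: 9→3→5→4→7 bottleneck 1, total now 41
augment #8: 9→8→10→1→7 bottleneck 9, total now 50
augment #9: 9→3→5→2→1→7 bottleneck 6, total now 56

Maximum flow value: 56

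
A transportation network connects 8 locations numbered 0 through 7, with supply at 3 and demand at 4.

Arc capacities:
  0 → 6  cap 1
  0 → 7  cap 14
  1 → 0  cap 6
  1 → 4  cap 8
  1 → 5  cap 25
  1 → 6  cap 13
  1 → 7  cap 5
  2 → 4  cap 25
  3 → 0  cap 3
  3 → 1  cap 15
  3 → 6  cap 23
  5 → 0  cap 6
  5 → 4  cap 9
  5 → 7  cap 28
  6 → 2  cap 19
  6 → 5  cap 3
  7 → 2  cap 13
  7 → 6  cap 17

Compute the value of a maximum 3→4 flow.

Maximum flow value: 40

augment #1: 3→1→4 bottleneck 8, total now 8
augment #2: 3→1→5→4 bottleneck 7, total now 15
augment #3: 3→6→2→4 bottleneck 19, total now 34
augment #4: 3→6→5→4 bottleneck 2, total now 36
augment #5: 3→0→7→2→4 bottleneck 3, total now 39
augment #6: 3→6→5→7→2→4 bottleneck 1, total now 40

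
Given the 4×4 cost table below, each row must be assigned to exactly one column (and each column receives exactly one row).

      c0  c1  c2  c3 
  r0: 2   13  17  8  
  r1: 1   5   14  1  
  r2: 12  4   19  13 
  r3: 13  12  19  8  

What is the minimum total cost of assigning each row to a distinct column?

optimal assignment: row0→col0 (cost 2), row1→col3 (cost 1), row2→col1 (cost 4), row3→col2 (cost 19)
total = 2 + 1 + 4 + 19 = 26

Minimum assignment cost: 26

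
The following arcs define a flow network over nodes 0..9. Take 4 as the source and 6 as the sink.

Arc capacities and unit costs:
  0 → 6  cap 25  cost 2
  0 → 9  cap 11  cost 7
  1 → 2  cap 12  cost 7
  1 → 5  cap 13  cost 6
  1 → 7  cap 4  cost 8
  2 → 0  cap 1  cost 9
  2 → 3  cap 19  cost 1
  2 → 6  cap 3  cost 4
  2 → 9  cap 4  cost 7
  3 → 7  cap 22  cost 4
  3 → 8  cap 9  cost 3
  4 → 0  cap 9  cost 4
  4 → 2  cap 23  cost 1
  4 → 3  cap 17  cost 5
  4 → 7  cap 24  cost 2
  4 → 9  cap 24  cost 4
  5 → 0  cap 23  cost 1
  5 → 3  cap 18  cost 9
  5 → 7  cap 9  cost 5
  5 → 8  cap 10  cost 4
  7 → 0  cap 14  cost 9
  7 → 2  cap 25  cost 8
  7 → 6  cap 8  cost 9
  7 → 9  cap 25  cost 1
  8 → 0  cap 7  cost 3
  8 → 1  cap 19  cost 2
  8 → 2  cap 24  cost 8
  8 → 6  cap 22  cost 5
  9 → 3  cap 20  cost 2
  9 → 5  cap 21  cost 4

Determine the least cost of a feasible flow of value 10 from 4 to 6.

Minimum cost for 10 units: 57

shortest-cost path #1: 4→2→6 push 3 @ unit cost 5 (adds 15)
shortest-cost path #2: 4→0→6 push 7 @ unit cost 6 (adds 42)
total cost = 57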